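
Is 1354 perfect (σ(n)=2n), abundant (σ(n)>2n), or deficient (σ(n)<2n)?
deficient

Proper divisors of 1354: sum = 1 + 2 + 677 = 680
Since 680 < 1354, 1354 is deficient.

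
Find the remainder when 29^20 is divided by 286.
243

Repeated squaring. Binary of 20 = 10100.
29^1 ≡ 29 (mod 286); 29^2 ≡ 269 (mod 286); 29^4 ≡ 3 (mod 286); 29^8 ≡ 9 (mod 286); 29^16 ≡ 81 (mod 286)
29^20 = 29^4 × 29^16 ≡ 243 (mod 286)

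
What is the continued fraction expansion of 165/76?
[2; 5, 1, 5, 2]

Euclidean algorithm steps:
165 = 2 × 76 + 13
76 = 5 × 13 + 11
13 = 1 × 11 + 2
11 = 5 × 2 + 1
2 = 2 × 1 + 0
Continued fraction: [2; 5, 1, 5, 2]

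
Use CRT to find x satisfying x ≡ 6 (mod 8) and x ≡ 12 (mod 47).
294

Using Chinese Remainder Theorem:
M = 8 × 47 = 376
M1 = 47, M2 = 8
y1 = 47^(-1) mod 8 = 7
y2 = 8^(-1) mod 47 = 6
x = (6×47×7 + 12×8×6) mod 376 = 294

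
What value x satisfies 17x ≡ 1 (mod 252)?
89

gcd(17, 252) = 1, so the inverse exists.
Extended Euclidean algorithm on (252, 17):
252 = 14 × 17 + 14  ⟹  14 = (1)·252 + (-14)·17
17 = 1 × 14 + 3  ⟹  3 = (-1)·252 + (15)·17
14 = 4 × 3 + 2  ⟹  2 = (5)·252 + (-74)·17
3 = 1 × 2 + 1  ⟹  1 = (-6)·252 + (89)·17
So (89)·17 ≡ 1 (mod 252), i.e. 17^(-1) ≡ 89 (mod 252).
Check: 17 × 89 = 1513 ≡ 1 (mod 252)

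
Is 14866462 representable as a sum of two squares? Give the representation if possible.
Not possible

Factorization: 14866462 = 2 × 13 × 83^3
By Fermat: n is sum of two squares iff every prime p ≡ 3 (mod 4) appears to even power.
Prime(s) ≡ 3 (mod 4) with odd exponent: [(83, 3)]
Therefore 14866462 cannot be expressed as a² + b².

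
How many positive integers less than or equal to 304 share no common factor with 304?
144

304 = 2^4 × 19
φ(n) = n × ∏(1 - 1/p) for each prime p dividing n
φ(304) = 304 × (1 - 1/2) × (1 - 1/19) = 144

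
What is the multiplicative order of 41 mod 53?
52

53 is prime, so ord(41) divides φ(53) = 52.
Divisors of 52: 1, 2, 4, 13, 26, 52.
Repeated squaring: 41^1 ≡ 41, 41^2 ≡ 38, 41^4 ≡ 13, 41^8 ≡ 10, 41^16 ≡ 47, 41^32 ≡ 36 (mod 53).
Test 41^d mod 53 for each divisor d in increasing order:
41^1 ≡ 41
41^2 ≡ 38
41^4 ≡ 13
41^13 = 41^8·41^4·41^1 ≡ 30
41^26 = 41^16·41^8·41^2 ≡ 52
41^52 = 41^32·41^16·41^4 ≡ 1  ← first divisor giving 1
The order is 52.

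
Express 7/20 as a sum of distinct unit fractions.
1/3 + 1/60

Greedy algorithm:
7/20: ceiling(20/7) = 3, use 1/3
1/60: ceiling(60/1) = 60, use 1/60
Result: 7/20 = 1/3 + 1/60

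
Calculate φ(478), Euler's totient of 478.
238

478 = 2 × 239
φ(n) = n × ∏(1 - 1/p) for each prime p dividing n
φ(478) = 478 × (1 - 1/2) × (1 - 1/239) = 238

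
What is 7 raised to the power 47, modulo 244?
71

Repeated squaring. Binary of 47 = 101111.
7^1 ≡ 7 (mod 244); 7^2 ≡ 49 (mod 244); 7^4 ≡ 205 (mod 244); 7^8 ≡ 57 (mod 244); 7^16 ≡ 77 (mod 244); 7^32 ≡ 73 (mod 244)
7^47 = 7^1 × 7^2 × 7^4 × 7^8 × 7^32 ≡ 71 (mod 244)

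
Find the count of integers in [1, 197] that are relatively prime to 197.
196

197 = 197
φ(n) = n × ∏(1 - 1/p) for each prime p dividing n
φ(197) = 197 × (1 - 1/197) = 196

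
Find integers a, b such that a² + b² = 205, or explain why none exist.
3² + 14² (a=3, b=14)

Factorization: 205 = 5 × 41
By Fermat: n is sum of two squares iff every prime p ≡ 3 (mod 4) appears to even power.
All primes ≡ 3 (mod 4) appear to even power.
Search a = 0, 1, 2, … for 205 - a² a perfect square: first hit at a = 3: 205 - 9 = 196 = 14².
205 = 3² + 14² = 9 + 196 ✓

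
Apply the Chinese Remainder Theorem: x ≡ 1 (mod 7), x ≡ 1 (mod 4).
1

Using Chinese Remainder Theorem:
M = 7 × 4 = 28
M1 = 4, M2 = 7
y1 = 4^(-1) mod 7 = 2
y2 = 7^(-1) mod 4 = 3
x = (1×4×2 + 1×7×3) mod 28 = 1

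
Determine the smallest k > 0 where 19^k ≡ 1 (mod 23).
22

23 is prime, so ord(19) divides φ(23) = 22.
Divisors of 22: 1, 2, 11, 22.
Repeated squaring: 19^1 ≡ 19, 19^2 ≡ 16, 19^4 ≡ 3, 19^8 ≡ 9, 19^16 ≡ 12 (mod 23).
Test 19^d mod 23 for each divisor d in increasing order:
19^1 ≡ 19
19^2 ≡ 16
19^11 = 19^8·19^2·19^1 ≡ 22
19^22 = 19^16·19^4·19^2 ≡ 1  ← first divisor giving 1
The order is 22.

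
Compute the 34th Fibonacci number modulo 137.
125

Matrix identity: Q^n = [[F_(n+1), F_n], [F_n, F_(n-1)]] with Q = [[1,1],[1,0]].
n = 34 = 100010₂. Square-and-multiply, entries mod 137:
Q^1 = [[1,1],[1,0]]
Q^2 = (Q^1)² = [[2,1],[1,1]]
Q^4 = (Q^2)² = [[5,3],[3,2]]
Q^8 = (Q^4)² = [[34,21],[21,13]]
Q^17 = (Q^8)²·Q = [[118,90],[90,28]]
Q^34 = (Q^17)² = [[104,125],[125,116]]
F_34 mod 137 = Q^34[0][1] = 125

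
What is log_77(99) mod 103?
101

Baby-step giant-step with step n = ⌈√103⌉ = 11.
Baby steps 77^j mod 103 (j:value) for j=0..10: 0:1, 1:77, 2:58, 3:37, 4:68, 5:86, 6:30, 7:44, 8:92, 9:80, 10:83.
Giant-step multiplier: 77^(-11) ≡ 77^(102-11) = 77^91 ≡ 62 (mod 103).
Giant steps γ_i = 99·62^i mod 103: γ_0=99, γ_1=61, γ_2=74, γ_3=56, γ_4=73, γ_5=97, γ_6=40, γ_7=8, γ_8=84, γ_9=58 (in table at j=2).
x = i·n + j = 9·11 + 2 = 101.
Check: 77^101 ≡ 99 (mod 103).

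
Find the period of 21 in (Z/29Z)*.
28

29 is prime, so ord(21) divides φ(29) = 28.
Divisors of 28: 1, 2, 4, 7, 14, 28.
Repeated squaring: 21^1 ≡ 21, 21^2 ≡ 6, 21^4 ≡ 7, 21^8 ≡ 20, 21^16 ≡ 23 (mod 29).
Test 21^d mod 29 for each divisor d in increasing order:
21^1 ≡ 21
21^2 ≡ 6
21^4 ≡ 7
21^7 = 21^4·21^2·21^1 ≡ 12
21^14 = 21^8·21^4·21^2 ≡ 28
21^28 = 21^16·21^8·21^4 ≡ 1  ← first divisor giving 1
The order is 28.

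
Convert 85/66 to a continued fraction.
[1; 3, 2, 9]

Euclidean algorithm steps:
85 = 1 × 66 + 19
66 = 3 × 19 + 9
19 = 2 × 9 + 1
9 = 9 × 1 + 0
Continued fraction: [1; 3, 2, 9]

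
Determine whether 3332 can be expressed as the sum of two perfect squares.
14² + 56² (a=14, b=56)

Factorization: 3332 = 2^2 × 7^2 × 17
By Fermat: n is sum of two squares iff every prime p ≡ 3 (mod 4) appears to even power.
All primes ≡ 3 (mod 4) appear to even power.
Search a = 0, 1, 2, … for 3332 - a² a perfect square: first hit at a = 14: 3332 - 196 = 3136 = 56².
3332 = 14² + 56² = 196 + 3136 ✓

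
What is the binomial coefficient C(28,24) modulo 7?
0

Using Lucas' theorem:
Write n=28 and k=24 in base 7:
n in base 7: [4, 0]
k in base 7: [3, 3]
C(28,24) mod 7 = ∏ C(n_i, k_i) mod 7
Digit binomials (mod 7): C(4,3) = 4; C(0,3) = 0 (k_i > n_i)
Product: 4 × 0 = 0 ≡ 0 (mod 7)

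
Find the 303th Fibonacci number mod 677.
60

Matrix identity: Q^n = [[F_(n+1), F_n], [F_n, F_(n-1)]] with Q = [[1,1],[1,0]].
n = 303 = 100101111₂. Square-and-multiply, entries mod 677:
Q^1 = [[1,1],[1,0]]
Q^2 = (Q^1)² = [[2,1],[1,1]]
Q^4 = (Q^2)² = [[5,3],[3,2]]
Q^9 = (Q^4)²·Q = [[55,34],[34,21]]
Q^18 = (Q^9)² = [[119,553],[553,243]]
Q^37 = (Q^18)²·Q = [[220,426],[426,471]]
Q^75 = (Q^37)²·Q = [[244,373],[373,548]]
Q^151 = (Q^75)²·Q = [[548,304],[304,244]]
Q^303 = (Q^151)²·Q = [[493,60],[60,433]]
F_303 mod 677 = Q^303[0][1] = 60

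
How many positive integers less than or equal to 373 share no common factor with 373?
372

373 = 373
φ(n) = n × ∏(1 - 1/p) for each prime p dividing n
φ(373) = 373 × (1 - 1/373) = 372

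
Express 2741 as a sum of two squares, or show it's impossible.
25² + 46² (a=25, b=46)

Factorization: 2741 = 2741
By Fermat: n is sum of two squares iff every prime p ≡ 3 (mod 4) appears to even power.
All primes ≡ 3 (mod 4) appear to even power.
Search a = 0, 1, 2, … for 2741 - a² a perfect square: first hit at a = 25: 2741 - 625 = 2116 = 46².
2741 = 25² + 46² = 625 + 2116 ✓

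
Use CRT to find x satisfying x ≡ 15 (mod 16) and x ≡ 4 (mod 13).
95

Using Chinese Remainder Theorem:
M = 16 × 13 = 208
M1 = 13, M2 = 16
y1 = 13^(-1) mod 16 = 5
y2 = 16^(-1) mod 13 = 9
x = (15×13×5 + 4×16×9) mod 208 = 95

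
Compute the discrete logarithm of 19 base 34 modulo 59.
8

Baby-step giant-step with step n = ⌈√59⌉ = 8.
Baby steps 34^j mod 59 (j:value) for j=0..7: 0:1, 1:34, 2:35, 3:10, 4:45, 5:55, 6:41, 7:37.
Giant-step multiplier: 34^(-8) ≡ 34^(58-8) = 34^50 ≡ 28 (mod 59).
Giant steps γ_i = 19·28^i mod 59: γ_0=19, γ_1=1 (in table at j=0).
x = i·n + j = 1·8 + 0 = 8.
Check: 34^8 ≡ 19 (mod 59).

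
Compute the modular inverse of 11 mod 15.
11

gcd(11, 15) = 1, so the inverse exists.
Extended Euclidean algorithm on (15, 11):
15 = 1 × 11 + 4  ⟹  4 = (1)·15 + (-1)·11
11 = 2 × 4 + 3  ⟹  3 = (-2)·15 + (3)·11
4 = 1 × 3 + 1  ⟹  1 = (3)·15 + (-4)·11
So (-4)·11 ≡ 1 (mod 15), i.e. 11^(-1) ≡ -4 ≡ 11 (mod 15).
Check: 11 × 11 = 121 ≡ 1 (mod 15)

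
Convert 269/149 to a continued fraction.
[1; 1, 4, 7, 4]

Euclidean algorithm steps:
269 = 1 × 149 + 120
149 = 1 × 120 + 29
120 = 4 × 29 + 4
29 = 7 × 4 + 1
4 = 4 × 1 + 0
Continued fraction: [1; 1, 4, 7, 4]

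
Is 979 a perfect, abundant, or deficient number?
deficient

Proper divisors of 979: sum = 1 + 11 + 89 = 101
Since 101 < 979, 979 is deficient.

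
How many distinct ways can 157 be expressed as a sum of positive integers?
80630964769

p(n) counts ways to write n as a sum of positive integers (order ignored).
Euler's pentagonal recurrence: p(k) = p(k-1) + p(k-2) - p(k-5) - p(k-7) + p(k-12) + p(k-15) - ... (offsets j(3j∓1)/2, signs ++--, p(0)=1, p(<0)=0).
DP table for k = 0..156: p(0)=1, p(1)=1, p(2)=2, p(3)=3, p(4)=5, p(5)=7, p(6)=11, p(7)=15, p(8)=22, p(9)=30, p(10)=42, p(11)=56, p(12)=77, p(13)=101, p(14)=135, p(15)=176, p(16)=231, p(17)=297, p(18)=385, p(19)=490, p(20)=627, p(21)=792, p(22)=1002, p(23)=1255, p(24)=1575, p(25)=1958, p(26)=2436, p(27)=3010, p(28)=3718, p(29)=4565, p(30)=5604, p(31)=6842, p(32)=8349, p(33)=10143, p(34)=12310, p(35)=14883, p(36)=17977, p(37)=21637, p(38)=26015, p(39)=31185, p(40)=37338, p(41)=44583, p(42)=53174, p(43)=63261, p(44)=75175, p(45)=89134, p(46)=105558, p(47)=124754, p(48)=147273, p(49)=173525, p(50)=204226, p(51)=239943, p(52)=281589, p(53)=329931, p(54)=386155, p(55)=451276, p(56)=526823, p(57)=614154, p(58)=715220, p(59)=831820, p(60)=966467, p(61)=1121505, p(62)=1300156, p(63)=1505499, p(64)=1741630, p(65)=2012558, p(66)=2323520, p(67)=2679689, p(68)=3087735, p(69)=3554345, p(70)=4087968, p(71)=4697205, p(72)=5392783, p(73)=6185689, p(74)=7089500, p(75)=8118264, p(76)=9289091, p(77)=10619863, p(78)=12132164, p(79)=13848650, p(80)=15796476, p(81)=18004327, p(82)=20506255, p(83)=23338469, p(84)=26543660, p(85)=30167357, p(86)=34262962, p(87)=38887673, p(88)=44108109, p(89)=49995925, p(90)=56634173, p(91)=64112359, p(92)=72533807, p(93)=82010177, p(94)=92669720, p(95)=104651419, p(96)=118114304, p(97)=133230930, p(98)=150198136, p(99)=169229875, p(100)=190569292, p(101)=214481126, p(102)=241265379, p(103)=271248950, p(104)=304801365, p(105)=342325709, p(106)=384276336, p(107)=431149389, p(108)=483502844, p(109)=541946240, p(110)=607163746, p(111)=679903203, p(112)=761002156, p(113)=851376628, p(114)=952050665, p(115)=1064144451, p(116)=1188908248, p(117)=1327710076, p(118)=1482074143, p(119)=1653668665, p(120)=1844349560, p(121)=2056148051, p(122)=2291320912, p(123)=2552338241, p(124)=2841940500, p(125)=3163127352, p(126)=3519222692, p(127)=3913864295, p(128)=4351078600, p(129)=4835271870, p(130)=5371315400, p(131)=5964539504, p(132)=6620830889, p(133)=7346629512, p(134)=8149040695, p(135)=9035836076, p(136)=10015581680, p(137)=11097645016, p(138)=12292341831, p(139)=13610949895, p(140)=15065878135, p(141)=16670689208, p(142)=18440293320, p(143)=20390982757, p(144)=22540654445, p(145)=24908858009, p(146)=27517052599, p(147)=30388671978, p(148)=33549419497, p(149)=37027355200, p(150)=40853235313, p(151)=45060624582, p(152)=49686288421, p(153)=54770336324, p(154)=60356673280, p(155)=66493182097, p(156)=73232243759.
Final step: p(157) = p(156) + p(155) - p(152) - p(150) + p(145) + p(142) - p(135) - p(131) + p(122) + p(117) - p(106) - p(100) + p(87) + p(80) - p(65) - p(57) + p(40) + p(31) - p(12) - p(2)
= 73232243759 + 66493182097 - 49686288421 - 40853235313 + 24908858009 + 18440293320 - 9035836076 - 5964539504 + 2291320912 + 1327710076 - 384276336 - 190569292 + 38887673 + 15796476 - 2012558 - 614154 + 37338 + 6842 - 77 - 2
= 80630964769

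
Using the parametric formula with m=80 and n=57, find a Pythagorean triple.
(3151, 9120, 9649)

Euclid's formula: a = m² - n², b = 2mn, c = m² + n²
m = 80, n = 57
a = 80² - 57² = 6400 - 3249 = 3151
b = 2 × 80 × 57 = 9120
c = 80² + 57² = 6400 + 3249 = 9649
Verification: 3151² + 9120² = 9928801 + 83174400 = 93103201 = 9649² ✓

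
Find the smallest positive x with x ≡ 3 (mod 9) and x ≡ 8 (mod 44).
228

Using Chinese Remainder Theorem:
M = 9 × 44 = 396
M1 = 44, M2 = 9
y1 = 44^(-1) mod 9 = 8
y2 = 9^(-1) mod 44 = 5
x = (3×44×8 + 8×9×5) mod 396 = 228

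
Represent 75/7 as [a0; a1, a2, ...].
[10; 1, 2, 2]

Euclidean algorithm steps:
75 = 10 × 7 + 5
7 = 1 × 5 + 2
5 = 2 × 2 + 1
2 = 2 × 1 + 0
Continued fraction: [10; 1, 2, 2]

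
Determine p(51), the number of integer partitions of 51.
239943

p(n) counts ways to write n as a sum of positive integers (order ignored).
Euler's pentagonal recurrence: p(k) = p(k-1) + p(k-2) - p(k-5) - p(k-7) + p(k-12) + p(k-15) - ... (offsets j(3j∓1)/2, signs ++--, p(0)=1, p(<0)=0).
DP table for k = 0..50: p(0)=1, p(1)=1, p(2)=2, p(3)=3, p(4)=5, p(5)=7, p(6)=11, p(7)=15, p(8)=22, p(9)=30, p(10)=42, p(11)=56, p(12)=77, p(13)=101, p(14)=135, p(15)=176, p(16)=231, p(17)=297, p(18)=385, p(19)=490, p(20)=627, p(21)=792, p(22)=1002, p(23)=1255, p(24)=1575, p(25)=1958, p(26)=2436, p(27)=3010, p(28)=3718, p(29)=4565, p(30)=5604, p(31)=6842, p(32)=8349, p(33)=10143, p(34)=12310, p(35)=14883, p(36)=17977, p(37)=21637, p(38)=26015, p(39)=31185, p(40)=37338, p(41)=44583, p(42)=53174, p(43)=63261, p(44)=75175, p(45)=89134, p(46)=105558, p(47)=124754, p(48)=147273, p(49)=173525, p(50)=204226.
Final step: p(51) = p(50) + p(49) - p(46) - p(44) + p(39) + p(36) - p(29) - p(25) + p(16) + p(11) - p(0)
= 204226 + 173525 - 105558 - 75175 + 31185 + 17977 - 4565 - 1958 + 231 + 56 - 1
= 239943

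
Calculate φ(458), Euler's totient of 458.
228

458 = 2 × 229
φ(n) = n × ∏(1 - 1/p) for each prime p dividing n
φ(458) = 458 × (1 - 1/2) × (1 - 1/229) = 228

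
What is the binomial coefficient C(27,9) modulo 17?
10

Using Lucas' theorem:
Write n=27 and k=9 in base 17:
n in base 17: [1, 10]
k in base 17: [0, 9]
C(27,9) mod 17 = ∏ C(n_i, k_i) mod 17
Digit binomials (mod 17): C(1,0) = 1; C(10,9) = 10
Product: 1 × 10 = 10 ≡ 10 (mod 17)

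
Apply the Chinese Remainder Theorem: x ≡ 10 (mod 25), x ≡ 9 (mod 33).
735

Using Chinese Remainder Theorem:
M = 25 × 33 = 825
M1 = 33, M2 = 25
y1 = 33^(-1) mod 25 = 22
y2 = 25^(-1) mod 33 = 4
x = (10×33×22 + 9×25×4) mod 825 = 735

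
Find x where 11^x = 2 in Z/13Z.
7

Baby-step giant-step with step n = ⌈√13⌉ = 4.
Baby steps 11^j mod 13 (j:value) for j=0..3: 0:1, 1:11, 2:4, 3:5.
Giant-step multiplier: 11^(-4) ≡ 11^(12-4) = 11^8 ≡ 9 (mod 13).
Giant steps γ_i = 2·9^i mod 13: γ_0=2, γ_1=5 (in table at j=3).
x = i·n + j = 1·4 + 3 = 7.
Check: 11^7 ≡ 2 (mod 13).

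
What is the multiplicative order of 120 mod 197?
28

197 is prime, so ord(120) divides φ(197) = 196.
Divisors of 196: 1, 2, 4, 7, 14, 28, 49, 98, 196.
Repeated squaring: 120^1 ≡ 120, 120^2 ≡ 19, 120^4 ≡ 164, 120^8 ≡ 104, 120^16 ≡ 178, 120^32 ≡ 164, 120^64 ≡ 104, 120^128 ≡ 178 (mod 197).
Test 120^d mod 197 for each divisor d in increasing order:
120^1 ≡ 120
120^2 ≡ 19
120^4 ≡ 164
120^7 = 120^4·120^2·120^1 ≡ 14
120^14 = 120^8·120^4·120^2 ≡ 196
120^28 = 120^16·120^8·120^4 ≡ 1  ← first divisor giving 1
The order is 28.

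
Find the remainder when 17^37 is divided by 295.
57

Repeated squaring. Binary of 37 = 100101.
17^1 ≡ 17 (mod 295); 17^2 ≡ 289 (mod 295); 17^4 ≡ 36 (mod 295); 17^8 ≡ 116 (mod 295); 17^16 ≡ 181 (mod 295); 17^32 ≡ 16 (mod 295)
17^37 = 17^1 × 17^4 × 17^32 ≡ 57 (mod 295)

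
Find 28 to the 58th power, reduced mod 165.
4

Repeated squaring. Binary of 58 = 111010.
28^1 ≡ 28 (mod 165); 28^2 ≡ 124 (mod 165); 28^4 ≡ 31 (mod 165); 28^8 ≡ 136 (mod 165); 28^16 ≡ 16 (mod 165); 28^32 ≡ 91 (mod 165)
28^58 = 28^2 × 28^8 × 28^16 × 28^32 ≡ 4 (mod 165)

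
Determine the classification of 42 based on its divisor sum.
abundant

Proper divisors of 42: sum = 1 + 2 + 3 + 6 + 7 + 14 + 21 = 54
Since 54 > 42, 42 is abundant.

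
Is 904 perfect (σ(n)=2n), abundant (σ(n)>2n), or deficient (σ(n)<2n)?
deficient

Proper divisors of 904: sum = 1 + 2 + 4 + 8 + 113 + 226 + 452 = 806
Since 806 < 904, 904 is deficient.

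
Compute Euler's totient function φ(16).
8

16 = 2^4
φ(n) = n × ∏(1 - 1/p) for each prime p dividing n
φ(16) = 16 × (1 - 1/2) = 8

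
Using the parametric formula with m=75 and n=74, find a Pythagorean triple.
(149, 11100, 11101)

Euclid's formula: a = m² - n², b = 2mn, c = m² + n²
m = 75, n = 74
a = 75² - 74² = 5625 - 5476 = 149
b = 2 × 75 × 74 = 11100
c = 75² + 74² = 5625 + 5476 = 11101
Verification: 149² + 11100² = 22201 + 123210000 = 123232201 = 11101² ✓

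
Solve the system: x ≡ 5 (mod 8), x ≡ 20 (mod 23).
181

Using Chinese Remainder Theorem:
M = 8 × 23 = 184
M1 = 23, M2 = 8
y1 = 23^(-1) mod 8 = 7
y2 = 8^(-1) mod 23 = 3
x = (5×23×7 + 20×8×3) mod 184 = 181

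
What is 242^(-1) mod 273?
44

gcd(242, 273) = 1, so the inverse exists.
Extended Euclidean algorithm on (273, 242):
273 = 1 × 242 + 31  ⟹  31 = (1)·273 + (-1)·242
242 = 7 × 31 + 25  ⟹  25 = (-7)·273 + (8)·242
31 = 1 × 25 + 6  ⟹  6 = (8)·273 + (-9)·242
25 = 4 × 6 + 1  ⟹  1 = (-39)·273 + (44)·242
So (44)·242 ≡ 1 (mod 273), i.e. 242^(-1) ≡ 44 (mod 273).
Check: 242 × 44 = 10648 ≡ 1 (mod 273)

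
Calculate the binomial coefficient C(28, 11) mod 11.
2

Using Lucas' theorem:
Write n=28 and k=11 in base 11:
n in base 11: [2, 6]
k in base 11: [1, 0]
C(28,11) mod 11 = ∏ C(n_i, k_i) mod 11
Digit binomials (mod 11): C(2,1) = 2; C(6,0) = 1
Product: 2 × 1 = 2 ≡ 2 (mod 11)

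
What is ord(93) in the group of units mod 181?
36

181 is prime, so ord(93) divides φ(181) = 180.
Divisors of 180: 1, 2, 3, 4, 5, 6, 9, 10, 12, 15, 18, 20, 30, 36, 45, 60, 90, 180.
Repeated squaring: 93^1 ≡ 93, 93^2 ≡ 142, 93^4 ≡ 73, 93^8 ≡ 80, 93^16 ≡ 65, 93^32 ≡ 62, 93^64 ≡ 43, 93^128 ≡ 39 (mod 181).
Test 93^d mod 181 for each divisor d in increasing order:
93^1 ≡ 93
93^2 ≡ 142
93^3 = 93^2·93^1 ≡ 174
93^4 ≡ 73
93^5 = 93^4·93^1 ≡ 92
93^6 = 93^4·93^2 ≡ 49
93^9 = 93^8·93^1 ≡ 19
93^10 = 93^8·93^2 ≡ 138
93^12 = 93^8·93^4 ≡ 48
93^15 = 93^8·93^4·93^2·93^1 ≡ 26
93^18 = 93^16·93^2 ≡ 180
93^20 = 93^16·93^4 ≡ 39
93^30 = 93^16·93^8·93^4·93^2 ≡ 133
93^36 = 93^32·93^4 ≡ 1  ← first divisor giving 1
The order is 36.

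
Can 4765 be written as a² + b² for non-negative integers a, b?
2² + 69² (a=2, b=69)

Factorization: 4765 = 5 × 953
By Fermat: n is sum of two squares iff every prime p ≡ 3 (mod 4) appears to even power.
All primes ≡ 3 (mod 4) appear to even power.
Search a = 0, 1, 2, … for 4765 - a² a perfect square: first hit at a = 2: 4765 - 4 = 4761 = 69².
4765 = 2² + 69² = 4 + 4761 ✓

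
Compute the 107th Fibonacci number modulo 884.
681

Matrix identity: Q^n = [[F_(n+1), F_n], [F_n, F_(n-1)]] with Q = [[1,1],[1,0]].
n = 107 = 1101011₂. Square-and-multiply, entries mod 884:
Q^1 = [[1,1],[1,0]]
Q^3 = (Q^1)²·Q = [[3,2],[2,1]]
Q^6 = (Q^3)² = [[13,8],[8,5]]
Q^13 = (Q^6)²·Q = [[377,233],[233,144]]
Q^26 = (Q^13)² = [[170,285],[285,769]]
Q^53 = (Q^26)²·Q = [[272,509],[509,647]]
Q^107 = (Q^53)²·Q = [[816,681],[681,135]]
F_107 mod 884 = Q^107[0][1] = 681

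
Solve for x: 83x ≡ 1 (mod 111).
107

gcd(83, 111) = 1, so the inverse exists.
Extended Euclidean algorithm on (111, 83):
111 = 1 × 83 + 28  ⟹  28 = (1)·111 + (-1)·83
83 = 2 × 28 + 27  ⟹  27 = (-2)·111 + (3)·83
28 = 1 × 27 + 1  ⟹  1 = (3)·111 + (-4)·83
So (-4)·83 ≡ 1 (mod 111), i.e. 83^(-1) ≡ -4 ≡ 107 (mod 111).
Check: 83 × 107 = 8881 ≡ 1 (mod 111)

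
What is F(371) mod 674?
105

Matrix identity: Q^n = [[F_(n+1), F_n], [F_n, F_(n-1)]] with Q = [[1,1],[1,0]].
n = 371 = 101110011₂. Square-and-multiply, entries mod 674:
Q^1 = [[1,1],[1,0]]
Q^2 = (Q^1)² = [[2,1],[1,1]]
Q^5 = (Q^2)²·Q = [[8,5],[5,3]]
Q^11 = (Q^5)²·Q = [[144,89],[89,55]]
Q^23 = (Q^11)²·Q = [[536,349],[349,187]]
Q^46 = (Q^23)² = [[653,251],[251,402]]
Q^92 = (Q^46)² = [[86,597],[597,163]]
Q^185 = (Q^92)²·Q = [[218,519],[519,373]]
Q^371 = (Q^185)²·Q = [[164,105],[105,59]]
F_371 mod 674 = Q^371[0][1] = 105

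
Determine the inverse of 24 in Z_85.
39

gcd(24, 85) = 1, so the inverse exists.
Extended Euclidean algorithm on (85, 24):
85 = 3 × 24 + 13  ⟹  13 = (1)·85 + (-3)·24
24 = 1 × 13 + 11  ⟹  11 = (-1)·85 + (4)·24
13 = 1 × 11 + 2  ⟹  2 = (2)·85 + (-7)·24
11 = 5 × 2 + 1  ⟹  1 = (-11)·85 + (39)·24
So (39)·24 ≡ 1 (mod 85), i.e. 24^(-1) ≡ 39 (mod 85).
Check: 24 × 39 = 936 ≡ 1 (mod 85)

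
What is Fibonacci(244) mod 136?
115

Matrix identity: Q^n = [[F_(n+1), F_n], [F_n, F_(n-1)]] with Q = [[1,1],[1,0]].
n = 244 = 11110100₂. Square-and-multiply, entries mod 136:
Q^1 = [[1,1],[1,0]]
Q^3 = (Q^1)²·Q = [[3,2],[2,1]]
Q^7 = (Q^3)²·Q = [[21,13],[13,8]]
Q^15 = (Q^7)²·Q = [[35,66],[66,105]]
Q^30 = (Q^15)² = [[5,128],[128,13]]
Q^61 = (Q^30)²·Q = [[81,89],[89,128]]
Q^122 = (Q^61)² = [[66,105],[105,97]]
Q^244 = (Q^122)² = [[13,115],[115,34]]
F_244 mod 136 = Q^244[0][1] = 115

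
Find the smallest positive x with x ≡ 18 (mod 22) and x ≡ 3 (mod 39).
744

Using Chinese Remainder Theorem:
M = 22 × 39 = 858
M1 = 39, M2 = 22
y1 = 39^(-1) mod 22 = 13
y2 = 22^(-1) mod 39 = 16
x = (18×39×13 + 3×22×16) mod 858 = 744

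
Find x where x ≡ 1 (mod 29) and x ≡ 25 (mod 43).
842

Using Chinese Remainder Theorem:
M = 29 × 43 = 1247
M1 = 43, M2 = 29
y1 = 43^(-1) mod 29 = 27
y2 = 29^(-1) mod 43 = 3
x = (1×43×27 + 25×29×3) mod 1247 = 842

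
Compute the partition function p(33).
10143

p(n) counts ways to write n as a sum of positive integers (order ignored).
Euler's pentagonal recurrence: p(k) = p(k-1) + p(k-2) - p(k-5) - p(k-7) + p(k-12) + p(k-15) - ... (offsets j(3j∓1)/2, signs ++--, p(0)=1, p(<0)=0).
DP table for k = 0..32: p(0)=1, p(1)=1, p(2)=2, p(3)=3, p(4)=5, p(5)=7, p(6)=11, p(7)=15, p(8)=22, p(9)=30, p(10)=42, p(11)=56, p(12)=77, p(13)=101, p(14)=135, p(15)=176, p(16)=231, p(17)=297, p(18)=385, p(19)=490, p(20)=627, p(21)=792, p(22)=1002, p(23)=1255, p(24)=1575, p(25)=1958, p(26)=2436, p(27)=3010, p(28)=3718, p(29)=4565, p(30)=5604, p(31)=6842, p(32)=8349.
Final step: p(33) = p(32) + p(31) - p(28) - p(26) + p(21) + p(18) - p(11) - p(7)
= 8349 + 6842 - 3718 - 2436 + 792 + 385 - 56 - 15
= 10143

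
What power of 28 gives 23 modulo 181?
109

Baby-step giant-step with step n = ⌈√181⌉ = 14.
Baby steps 28^j mod 181 (j:value) for j=0..13: 0:1, 1:28, 2:60, 3:51, 4:161, 5:164, 6:67, 7:66, 8:38, 9:159, 10:108, 11:128, 12:145, 13:78.
Giant-step multiplier: 28^(-14) ≡ 28^(180-14) = 28^166 ≡ 166 (mod 181).
Giant steps γ_i = 23·166^i mod 181: γ_0=23, γ_1=17, γ_2=107, γ_3=24, γ_4=2, γ_5=151, γ_6=88, γ_7=128 (in table at j=11).
x = i·n + j = 7·14 + 11 = 109.
Check: 28^109 ≡ 23 (mod 181).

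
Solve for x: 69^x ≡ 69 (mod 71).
1

Baby-step giant-step with step n = ⌈√71⌉ = 9.
Baby steps 69^j mod 71 (j:value) for j=0..8: 0:1, 1:69, 2:4, 3:63, 4:16, 5:39, 6:64, 7:14, 8:43.
h = 69 is already in the table at j=1, so x = 1.
Check: 69^1 ≡ 69 (mod 71).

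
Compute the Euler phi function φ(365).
288

365 = 5 × 73
φ(n) = n × ∏(1 - 1/p) for each prime p dividing n
φ(365) = 365 × (1 - 1/5) × (1 - 1/73) = 288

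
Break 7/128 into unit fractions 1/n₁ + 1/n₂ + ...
1/19 + 1/487 + 1/394795 + 1/467588881280

Greedy algorithm:
7/128: ceiling(128/7) = 19, use 1/19
5/2432: ceiling(2432/5) = 487, use 1/487
3/1184384: ceiling(1184384/3) = 394795, use 1/394795
1/467588881280: ceiling(467588881280/1) = 467588881280, use 1/467588881280
Result: 7/128 = 1/19 + 1/487 + 1/394795 + 1/467588881280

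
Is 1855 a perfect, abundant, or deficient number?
deficient

Proper divisors of 1855: sum = 1 + 5 + 7 + 35 + 53 + 265 + 371 = 737
Since 737 < 1855, 1855 is deficient.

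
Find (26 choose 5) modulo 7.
1

Using Lucas' theorem:
Write n=26 and k=5 in base 7:
n in base 7: [3, 5]
k in base 7: [0, 5]
C(26,5) mod 7 = ∏ C(n_i, k_i) mod 7
Digit binomials (mod 7): C(3,0) = 1; C(5,5) = 1
Product: 1 × 1 = 1 ≡ 1 (mod 7)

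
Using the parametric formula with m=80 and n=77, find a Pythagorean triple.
(471, 12320, 12329)

Euclid's formula: a = m² - n², b = 2mn, c = m² + n²
m = 80, n = 77
a = 80² - 77² = 6400 - 5929 = 471
b = 2 × 80 × 77 = 12320
c = 80² + 77² = 6400 + 5929 = 12329
Verification: 471² + 12320² = 221841 + 151782400 = 152004241 = 12329² ✓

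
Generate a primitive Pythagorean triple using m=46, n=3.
(2107, 276, 2125)

Euclid's formula: a = m² - n², b = 2mn, c = m² + n²
m = 46, n = 3
a = 46² - 3² = 2116 - 9 = 2107
b = 2 × 46 × 3 = 276
c = 46² + 3² = 2116 + 9 = 2125
Verification: 2107² + 276² = 4439449 + 76176 = 4515625 = 2125² ✓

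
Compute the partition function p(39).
31185

p(n) counts ways to write n as a sum of positive integers (order ignored).
Euler's pentagonal recurrence: p(k) = p(k-1) + p(k-2) - p(k-5) - p(k-7) + p(k-12) + p(k-15) - ... (offsets j(3j∓1)/2, signs ++--, p(0)=1, p(<0)=0).
DP table for k = 0..38: p(0)=1, p(1)=1, p(2)=2, p(3)=3, p(4)=5, p(5)=7, p(6)=11, p(7)=15, p(8)=22, p(9)=30, p(10)=42, p(11)=56, p(12)=77, p(13)=101, p(14)=135, p(15)=176, p(16)=231, p(17)=297, p(18)=385, p(19)=490, p(20)=627, p(21)=792, p(22)=1002, p(23)=1255, p(24)=1575, p(25)=1958, p(26)=2436, p(27)=3010, p(28)=3718, p(29)=4565, p(30)=5604, p(31)=6842, p(32)=8349, p(33)=10143, p(34)=12310, p(35)=14883, p(36)=17977, p(37)=21637, p(38)=26015.
Final step: p(39) = p(38) + p(37) - p(34) - p(32) + p(27) + p(24) - p(17) - p(13) + p(4)
= 26015 + 21637 - 12310 - 8349 + 3010 + 1575 - 297 - 101 + 5
= 31185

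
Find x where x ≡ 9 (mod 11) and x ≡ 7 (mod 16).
119

Using Chinese Remainder Theorem:
M = 11 × 16 = 176
M1 = 16, M2 = 11
y1 = 16^(-1) mod 11 = 9
y2 = 11^(-1) mod 16 = 3
x = (9×16×9 + 7×11×3) mod 176 = 119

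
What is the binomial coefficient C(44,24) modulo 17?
2

Using Lucas' theorem:
Write n=44 and k=24 in base 17:
n in base 17: [2, 10]
k in base 17: [1, 7]
C(44,24) mod 17 = ∏ C(n_i, k_i) mod 17
Digit binomials (mod 17): C(2,1) = 2; C(10,7) = 120 ≡ 1
Product: 2 × 1 = 2 ≡ 2 (mod 17)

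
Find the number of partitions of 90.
56634173

p(n) counts ways to write n as a sum of positive integers (order ignored).
Euler's pentagonal recurrence: p(k) = p(k-1) + p(k-2) - p(k-5) - p(k-7) + p(k-12) + p(k-15) - ... (offsets j(3j∓1)/2, signs ++--, p(0)=1, p(<0)=0).
DP table for k = 0..89: p(0)=1, p(1)=1, p(2)=2, p(3)=3, p(4)=5, p(5)=7, p(6)=11, p(7)=15, p(8)=22, p(9)=30, p(10)=42, p(11)=56, p(12)=77, p(13)=101, p(14)=135, p(15)=176, p(16)=231, p(17)=297, p(18)=385, p(19)=490, p(20)=627, p(21)=792, p(22)=1002, p(23)=1255, p(24)=1575, p(25)=1958, p(26)=2436, p(27)=3010, p(28)=3718, p(29)=4565, p(30)=5604, p(31)=6842, p(32)=8349, p(33)=10143, p(34)=12310, p(35)=14883, p(36)=17977, p(37)=21637, p(38)=26015, p(39)=31185, p(40)=37338, p(41)=44583, p(42)=53174, p(43)=63261, p(44)=75175, p(45)=89134, p(46)=105558, p(47)=124754, p(48)=147273, p(49)=173525, p(50)=204226, p(51)=239943, p(52)=281589, p(53)=329931, p(54)=386155, p(55)=451276, p(56)=526823, p(57)=614154, p(58)=715220, p(59)=831820, p(60)=966467, p(61)=1121505, p(62)=1300156, p(63)=1505499, p(64)=1741630, p(65)=2012558, p(66)=2323520, p(67)=2679689, p(68)=3087735, p(69)=3554345, p(70)=4087968, p(71)=4697205, p(72)=5392783, p(73)=6185689, p(74)=7089500, p(75)=8118264, p(76)=9289091, p(77)=10619863, p(78)=12132164, p(79)=13848650, p(80)=15796476, p(81)=18004327, p(82)=20506255, p(83)=23338469, p(84)=26543660, p(85)=30167357, p(86)=34262962, p(87)=38887673, p(88)=44108109, p(89)=49995925.
Final step: p(90) = p(89) + p(88) - p(85) - p(83) + p(78) + p(75) - p(68) - p(64) + p(55) + p(50) - p(39) - p(33) + p(20) + p(13)
= 49995925 + 44108109 - 30167357 - 23338469 + 12132164 + 8118264 - 3087735 - 1741630 + 451276 + 204226 - 31185 - 10143 + 627 + 101
= 56634173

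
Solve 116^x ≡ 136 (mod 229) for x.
225

Baby-step giant-step with step n = ⌈√229⌉ = 16.
Baby steps 116^j mod 229 (j:value) for j=0..15: 0:1, 1:116, 2:174, 3:32, 4:48, 5:72, 6:108, 7:162, 8:14, 9:21, 10:146, 11:219, 12:214, 13:92, 14:138, 15:207.
Giant-step multiplier: 116^(-16) ≡ 116^(228-16) = 116^212 ≡ 111 (mod 229).
Giant steps γ_i = 136·111^i mod 229: γ_0=136, γ_1=211, γ_2=63, γ_3=123, γ_4=142, γ_5=190, γ_6=22, γ_7=152, γ_8=155, γ_9=30, γ_10=124, γ_11=24, γ_12=145, γ_13=65, γ_14=116 (in table at j=1).
x = i·n + j = 14·16 + 1 = 225.
Check: 116^225 ≡ 136 (mod 229).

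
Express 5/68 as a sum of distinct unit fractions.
1/14 + 1/476

Greedy algorithm:
5/68: ceiling(68/5) = 14, use 1/14
1/476: ceiling(476/1) = 476, use 1/476
Result: 5/68 = 1/14 + 1/476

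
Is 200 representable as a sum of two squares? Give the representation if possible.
2² + 14² (a=2, b=14)

Factorization: 200 = 2^3 × 5^2
By Fermat: n is sum of two squares iff every prime p ≡ 3 (mod 4) appears to even power.
All primes ≡ 3 (mod 4) appear to even power.
Search a = 0, 1, 2, … for 200 - a² a perfect square: first hit at a = 2: 200 - 4 = 196 = 14².
200 = 2² + 14² = 4 + 196 ✓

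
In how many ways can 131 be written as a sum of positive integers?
5964539504

p(n) counts ways to write n as a sum of positive integers (order ignored).
Euler's pentagonal recurrence: p(k) = p(k-1) + p(k-2) - p(k-5) - p(k-7) + p(k-12) + p(k-15) - ... (offsets j(3j∓1)/2, signs ++--, p(0)=1, p(<0)=0).
DP table for k = 0..130: p(0)=1, p(1)=1, p(2)=2, p(3)=3, p(4)=5, p(5)=7, p(6)=11, p(7)=15, p(8)=22, p(9)=30, p(10)=42, p(11)=56, p(12)=77, p(13)=101, p(14)=135, p(15)=176, p(16)=231, p(17)=297, p(18)=385, p(19)=490, p(20)=627, p(21)=792, p(22)=1002, p(23)=1255, p(24)=1575, p(25)=1958, p(26)=2436, p(27)=3010, p(28)=3718, p(29)=4565, p(30)=5604, p(31)=6842, p(32)=8349, p(33)=10143, p(34)=12310, p(35)=14883, p(36)=17977, p(37)=21637, p(38)=26015, p(39)=31185, p(40)=37338, p(41)=44583, p(42)=53174, p(43)=63261, p(44)=75175, p(45)=89134, p(46)=105558, p(47)=124754, p(48)=147273, p(49)=173525, p(50)=204226, p(51)=239943, p(52)=281589, p(53)=329931, p(54)=386155, p(55)=451276, p(56)=526823, p(57)=614154, p(58)=715220, p(59)=831820, p(60)=966467, p(61)=1121505, p(62)=1300156, p(63)=1505499, p(64)=1741630, p(65)=2012558, p(66)=2323520, p(67)=2679689, p(68)=3087735, p(69)=3554345, p(70)=4087968, p(71)=4697205, p(72)=5392783, p(73)=6185689, p(74)=7089500, p(75)=8118264, p(76)=9289091, p(77)=10619863, p(78)=12132164, p(79)=13848650, p(80)=15796476, p(81)=18004327, p(82)=20506255, p(83)=23338469, p(84)=26543660, p(85)=30167357, p(86)=34262962, p(87)=38887673, p(88)=44108109, p(89)=49995925, p(90)=56634173, p(91)=64112359, p(92)=72533807, p(93)=82010177, p(94)=92669720, p(95)=104651419, p(96)=118114304, p(97)=133230930, p(98)=150198136, p(99)=169229875, p(100)=190569292, p(101)=214481126, p(102)=241265379, p(103)=271248950, p(104)=304801365, p(105)=342325709, p(106)=384276336, p(107)=431149389, p(108)=483502844, p(109)=541946240, p(110)=607163746, p(111)=679903203, p(112)=761002156, p(113)=851376628, p(114)=952050665, p(115)=1064144451, p(116)=1188908248, p(117)=1327710076, p(118)=1482074143, p(119)=1653668665, p(120)=1844349560, p(121)=2056148051, p(122)=2291320912, p(123)=2552338241, p(124)=2841940500, p(125)=3163127352, p(126)=3519222692, p(127)=3913864295, p(128)=4351078600, p(129)=4835271870, p(130)=5371315400.
Final step: p(131) = p(130) + p(129) - p(126) - p(124) + p(119) + p(116) - p(109) - p(105) + p(96) + p(91) - p(80) - p(74) + p(61) + p(54) - p(39) - p(31) + p(14) + p(5)
= 5371315400 + 4835271870 - 3519222692 - 2841940500 + 1653668665 + 1188908248 - 541946240 - 342325709 + 118114304 + 64112359 - 15796476 - 7089500 + 1121505 + 386155 - 31185 - 6842 + 135 + 7
= 5964539504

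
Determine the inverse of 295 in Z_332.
323

gcd(295, 332) = 1, so the inverse exists.
Extended Euclidean algorithm on (332, 295):
332 = 1 × 295 + 37  ⟹  37 = (1)·332 + (-1)·295
295 = 7 × 37 + 36  ⟹  36 = (-7)·332 + (8)·295
37 = 1 × 36 + 1  ⟹  1 = (8)·332 + (-9)·295
So (-9)·295 ≡ 1 (mod 332), i.e. 295^(-1) ≡ -9 ≡ 323 (mod 332).
Check: 295 × 323 = 95285 ≡ 1 (mod 332)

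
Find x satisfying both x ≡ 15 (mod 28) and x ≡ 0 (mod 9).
99

Using Chinese Remainder Theorem:
M = 28 × 9 = 252
M1 = 9, M2 = 28
y1 = 9^(-1) mod 28 = 25
y2 = 28^(-1) mod 9 = 1
x = (15×9×25 + 0×28×1) mod 252 = 99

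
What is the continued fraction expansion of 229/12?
[19; 12]

Euclidean algorithm steps:
229 = 19 × 12 + 1
12 = 12 × 1 + 0
Continued fraction: [19; 12]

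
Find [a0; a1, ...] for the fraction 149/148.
[1; 148]

Euclidean algorithm steps:
149 = 1 × 148 + 1
148 = 148 × 1 + 0
Continued fraction: [1; 148]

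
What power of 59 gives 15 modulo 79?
75

Baby-step giant-step with step n = ⌈√79⌉ = 9.
Baby steps 59^j mod 79 (j:value) for j=0..8: 0:1, 1:59, 2:5, 3:58, 4:25, 5:53, 6:46, 7:28, 8:72.
Giant-step multiplier: 59^(-9) ≡ 59^(78-9) = 59^69 ≡ 57 (mod 79).
Giant steps γ_i = 15·57^i mod 79: γ_0=15, γ_1=65, γ_2=71, γ_3=18, γ_4=78, γ_5=22, γ_6=69, γ_7=62, γ_8=58 (in table at j=3).
x = i·n + j = 8·9 + 3 = 75.
Check: 59^75 ≡ 15 (mod 79).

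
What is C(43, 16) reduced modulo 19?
0

Using Lucas' theorem:
Write n=43 and k=16 in base 19:
n in base 19: [2, 5]
k in base 19: [0, 16]
C(43,16) mod 19 = ∏ C(n_i, k_i) mod 19
Digit binomials (mod 19): C(2,0) = 1; C(5,16) = 0 (k_i > n_i)
Product: 1 × 0 = 0 ≡ 0 (mod 19)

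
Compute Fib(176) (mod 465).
462

Matrix identity: Q^n = [[F_(n+1), F_n], [F_n, F_(n-1)]] with Q = [[1,1],[1,0]].
n = 176 = 10110000₂. Square-and-multiply, entries mod 465:
Q^1 = [[1,1],[1,0]]
Q^2 = (Q^1)² = [[2,1],[1,1]]
Q^5 = (Q^2)²·Q = [[8,5],[5,3]]
Q^11 = (Q^5)²·Q = [[144,89],[89,55]]
Q^22 = (Q^11)² = [[292,41],[41,251]]
Q^44 = (Q^22)² = [[455,408],[408,47]]
Q^88 = (Q^44)² = [[94,216],[216,343]]
Q^176 = (Q^88)² = [[157,462],[462,160]]
F_176 mod 465 = Q^176[0][1] = 462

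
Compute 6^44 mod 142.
98

Repeated squaring. Binary of 44 = 101100.
6^1 ≡ 6 (mod 142); 6^2 ≡ 36 (mod 142); 6^4 ≡ 18 (mod 142); 6^8 ≡ 40 (mod 142); 6^16 ≡ 38 (mod 142); 6^32 ≡ 24 (mod 142)
6^44 = 6^4 × 6^8 × 6^32 ≡ 98 (mod 142)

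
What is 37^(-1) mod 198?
91

gcd(37, 198) = 1, so the inverse exists.
Extended Euclidean algorithm on (198, 37):
198 = 5 × 37 + 13  ⟹  13 = (1)·198 + (-5)·37
37 = 2 × 13 + 11  ⟹  11 = (-2)·198 + (11)·37
13 = 1 × 11 + 2  ⟹  2 = (3)·198 + (-16)·37
11 = 5 × 2 + 1  ⟹  1 = (-17)·198 + (91)·37
So (91)·37 ≡ 1 (mod 198), i.e. 37^(-1) ≡ 91 (mod 198).
Check: 37 × 91 = 3367 ≡ 1 (mod 198)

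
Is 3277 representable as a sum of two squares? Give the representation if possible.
19² + 54² (a=19, b=54)

Factorization: 3277 = 29 × 113
By Fermat: n is sum of two squares iff every prime p ≡ 3 (mod 4) appears to even power.
All primes ≡ 3 (mod 4) appear to even power.
Search a = 0, 1, 2, … for 3277 - a² a perfect square: first hit at a = 19: 3277 - 361 = 2916 = 54².
3277 = 19² + 54² = 361 + 2916 ✓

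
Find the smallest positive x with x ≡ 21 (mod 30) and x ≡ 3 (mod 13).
81

Using Chinese Remainder Theorem:
M = 30 × 13 = 390
M1 = 13, M2 = 30
y1 = 13^(-1) mod 30 = 7
y2 = 30^(-1) mod 13 = 10
x = (21×13×7 + 3×30×10) mod 390 = 81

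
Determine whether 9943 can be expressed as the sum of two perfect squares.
Not possible

Factorization: 9943 = 61 × 163
By Fermat: n is sum of two squares iff every prime p ≡ 3 (mod 4) appears to even power.
Prime(s) ≡ 3 (mod 4) with odd exponent: [(163, 1)]
Therefore 9943 cannot be expressed as a² + b².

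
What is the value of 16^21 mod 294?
148

Repeated squaring. Binary of 21 = 10101.
16^1 ≡ 16 (mod 294); 16^2 ≡ 256 (mod 294); 16^4 ≡ 268 (mod 294); 16^8 ≡ 88 (mod 294); 16^16 ≡ 100 (mod 294)
16^21 = 16^1 × 16^4 × 16^16 ≡ 148 (mod 294)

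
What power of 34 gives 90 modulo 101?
73

Baby-step giant-step with step n = ⌈√101⌉ = 11.
Baby steps 34^j mod 101 (j:value) for j=0..10: 0:1, 1:34, 2:45, 3:15, 4:5, 5:69, 6:23, 7:75, 8:25, 9:42, 10:14.
Giant-step multiplier: 34^(-11) ≡ 34^(100-11) = 34^89 ≡ 94 (mod 101).
Giant steps γ_i = 90·94^i mod 101: γ_0=90, γ_1=77, γ_2=67, γ_3=36, γ_4=51, γ_5=47, γ_6=75 (in table at j=7).
x = i·n + j = 6·11 + 7 = 73.
Check: 34^73 ≡ 90 (mod 101).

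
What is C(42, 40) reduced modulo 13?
3

Using Lucas' theorem:
Write n=42 and k=40 in base 13:
n in base 13: [3, 3]
k in base 13: [3, 1]
C(42,40) mod 13 = ∏ C(n_i, k_i) mod 13
Digit binomials (mod 13): C(3,3) = 1; C(3,1) = 3
Product: 1 × 3 = 3 ≡ 3 (mod 13)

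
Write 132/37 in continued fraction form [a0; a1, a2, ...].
[3; 1, 1, 3, 5]

Euclidean algorithm steps:
132 = 3 × 37 + 21
37 = 1 × 21 + 16
21 = 1 × 16 + 5
16 = 3 × 5 + 1
5 = 5 × 1 + 0
Continued fraction: [3; 1, 1, 3, 5]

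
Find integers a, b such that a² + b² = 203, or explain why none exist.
Not possible

Factorization: 203 = 7 × 29
By Fermat: n is sum of two squares iff every prime p ≡ 3 (mod 4) appears to even power.
Prime(s) ≡ 3 (mod 4) with odd exponent: [(7, 1)]
Therefore 203 cannot be expressed as a² + b².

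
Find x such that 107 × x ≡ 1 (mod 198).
161

gcd(107, 198) = 1, so the inverse exists.
Extended Euclidean algorithm on (198, 107):
198 = 1 × 107 + 91  ⟹  91 = (1)·198 + (-1)·107
107 = 1 × 91 + 16  ⟹  16 = (-1)·198 + (2)·107
91 = 5 × 16 + 11  ⟹  11 = (6)·198 + (-11)·107
16 = 1 × 11 + 5  ⟹  5 = (-7)·198 + (13)·107
11 = 2 × 5 + 1  ⟹  1 = (20)·198 + (-37)·107
So (-37)·107 ≡ 1 (mod 198), i.e. 107^(-1) ≡ -37 ≡ 161 (mod 198).
Check: 107 × 161 = 17227 ≡ 1 (mod 198)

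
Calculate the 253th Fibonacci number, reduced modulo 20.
13

Matrix identity: Q^n = [[F_(n+1), F_n], [F_n, F_(n-1)]] with Q = [[1,1],[1,0]].
n = 253 = 11111101₂. Square-and-multiply, entries mod 20:
Q^1 = [[1,1],[1,0]]
Q^3 = (Q^1)²·Q = [[3,2],[2,1]]
Q^7 = (Q^3)²·Q = [[1,13],[13,8]]
Q^15 = (Q^7)²·Q = [[7,10],[10,17]]
Q^31 = (Q^15)²·Q = [[9,9],[9,0]]
Q^63 = (Q^31)²·Q = [[3,2],[2,1]]
Q^126 = (Q^63)² = [[13,8],[8,5]]
Q^253 = (Q^126)²·Q = [[17,13],[13,4]]
F_253 mod 20 = Q^253[0][1] = 13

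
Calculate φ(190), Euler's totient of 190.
72

190 = 2 × 5 × 19
φ(n) = n × ∏(1 - 1/p) for each prime p dividing n
φ(190) = 190 × (1 - 1/2) × (1 - 1/5) × (1 - 1/19) = 72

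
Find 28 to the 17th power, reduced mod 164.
12

Repeated squaring. Binary of 17 = 10001.
28^1 ≡ 28 (mod 164); 28^2 ≡ 128 (mod 164); 28^4 ≡ 148 (mod 164); 28^8 ≡ 92 (mod 164); 28^16 ≡ 100 (mod 164)
28^17 = 28^1 × 28^16 ≡ 12 (mod 164)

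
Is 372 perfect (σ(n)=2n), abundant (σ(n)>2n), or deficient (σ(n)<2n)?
abundant

Proper divisors of 372: sum = 1 + 2 + 3 + 4 + 6 + 12 + 31 + 62 + 93 + 124 + 186 = 524
Since 524 > 372, 372 is abundant.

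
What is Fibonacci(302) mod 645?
266

Matrix identity: Q^n = [[F_(n+1), F_n], [F_n, F_(n-1)]] with Q = [[1,1],[1,0]].
n = 302 = 100101110₂. Square-and-multiply, entries mod 645:
Q^1 = [[1,1],[1,0]]
Q^2 = (Q^1)² = [[2,1],[1,1]]
Q^4 = (Q^2)² = [[5,3],[3,2]]
Q^9 = (Q^4)²·Q = [[55,34],[34,21]]
Q^18 = (Q^9)² = [[311,4],[4,307]]
Q^37 = (Q^18)²·Q = [[524,632],[632,537]]
Q^75 = (Q^37)²·Q = [[372,620],[620,397]]
Q^151 = (Q^75)²·Q = [[459,334],[334,125]]
Q^302 = (Q^151)² = [[382,266],[266,116]]
F_302 mod 645 = Q^302[0][1] = 266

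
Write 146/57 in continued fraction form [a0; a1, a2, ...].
[2; 1, 1, 3, 1, 1, 3]

Euclidean algorithm steps:
146 = 2 × 57 + 32
57 = 1 × 32 + 25
32 = 1 × 25 + 7
25 = 3 × 7 + 4
7 = 1 × 4 + 3
4 = 1 × 3 + 1
3 = 3 × 1 + 0
Continued fraction: [2; 1, 1, 3, 1, 1, 3]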